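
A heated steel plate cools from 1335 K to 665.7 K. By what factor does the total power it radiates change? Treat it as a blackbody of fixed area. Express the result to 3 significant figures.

P ∝ T⁴, so P₂/P₁ = (T₂/T₁)⁴ = (665.7/1335)⁴ = (0.498652)⁴ = 0.0618.

P₂/P₁ ≈ 0.0618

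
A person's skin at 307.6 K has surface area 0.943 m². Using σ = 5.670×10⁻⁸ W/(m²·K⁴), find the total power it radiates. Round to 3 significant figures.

P ≈ 479 W

Area A = 0.943 m².
P = σAT⁴ = 5.670×10⁻⁸ × 0.943 × (307.6)⁴ = 479 W.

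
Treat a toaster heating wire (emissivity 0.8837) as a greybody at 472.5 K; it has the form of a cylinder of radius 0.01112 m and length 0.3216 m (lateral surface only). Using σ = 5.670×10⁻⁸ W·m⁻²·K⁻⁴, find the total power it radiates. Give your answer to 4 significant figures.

Lateral area A = 2πrL = 2π×0.01112×0.3216 = 0.0224699 m².
P = εσAT⁴ = 0.8837 × 5.670×10⁻⁸ × 0.0224699 × (472.5)⁴ = 56.12 W.

P ≈ 56.12 W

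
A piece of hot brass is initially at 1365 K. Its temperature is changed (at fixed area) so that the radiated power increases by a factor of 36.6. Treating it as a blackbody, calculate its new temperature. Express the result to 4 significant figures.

T₂ ≈ 3357 K

P ∝ T⁴, so T₂/T₁ = (P₂/P₁)^(1/4) = (36.6)^(1/4) = 2.45963.
T₂ = 1365 × 2.45963 = 3357 K.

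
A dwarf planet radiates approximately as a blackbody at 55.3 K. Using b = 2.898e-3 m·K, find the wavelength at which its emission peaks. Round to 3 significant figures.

λ_max ≈ 52.4 μm

Wien's displacement law: λ_max = b/T = (2.898×10⁻³ m·K)/(55.3 K) = 5.241×10⁻⁵ m.
That is 52.4 μm, in the infrared range.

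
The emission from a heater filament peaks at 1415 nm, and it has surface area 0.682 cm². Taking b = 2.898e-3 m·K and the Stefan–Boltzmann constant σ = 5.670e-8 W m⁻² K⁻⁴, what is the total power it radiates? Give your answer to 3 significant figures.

P ≈ 68.0 W

Wien's law: T = b/λ_max = 2.898×10⁻³/1.415×10⁻⁶ = 2048.06 K.
Area A = 0.682 cm² = 6.82×10⁻⁵ m².
Then P = σAT⁴ = 5.670×10⁻⁸×6.82×10⁻⁵×(2048.06)⁴ = 68.0 W.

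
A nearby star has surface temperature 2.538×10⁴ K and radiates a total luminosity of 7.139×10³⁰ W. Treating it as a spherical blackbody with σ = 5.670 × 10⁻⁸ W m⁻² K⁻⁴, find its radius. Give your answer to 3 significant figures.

R ≈ 4.91×10⁹ m

L = 4πR²σT⁴ ⇒ R = √(L/(4πσT⁴)).
σT⁴ = 2.35261×10¹⁰ W/m², so R = √(7.139×10³⁰/(4π×2.35261×10¹⁰)) = 4.91×10⁹ m.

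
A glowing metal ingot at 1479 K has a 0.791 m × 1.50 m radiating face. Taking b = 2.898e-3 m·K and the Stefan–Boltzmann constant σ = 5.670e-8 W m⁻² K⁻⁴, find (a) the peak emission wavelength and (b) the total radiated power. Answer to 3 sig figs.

λ_max ≈ 1.96 μm; P ≈ 3.22×10⁵ W

(a) λ_max = b/T = 2.898×10⁻³/1479 = 1.959×10⁻⁶ m = 1.96 μm.
Area A = 0.791 × 1.50 = 1.1865 m².
(b) P = σAT⁴ = 5.670×10⁻⁸×1.1865×(1479)⁴ = 3.22×10⁵ W.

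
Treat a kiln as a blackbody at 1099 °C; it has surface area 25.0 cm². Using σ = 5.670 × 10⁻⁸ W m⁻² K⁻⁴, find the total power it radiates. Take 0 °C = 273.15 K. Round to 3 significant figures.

T = 1099 °C + 273.15 = 1372.15 K.
Area A = 25.0 cm² = 2.50×10⁻³ m².
P = σAT⁴ = 5.670×10⁻⁸ × 2.50×10⁻³ × (1372.15)⁴ = 502 W.

P ≈ 502 W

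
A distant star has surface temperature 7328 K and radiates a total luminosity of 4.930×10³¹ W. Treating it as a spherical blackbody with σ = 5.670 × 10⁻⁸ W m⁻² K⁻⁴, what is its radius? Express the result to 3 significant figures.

R ≈ 1.55×10¹¹ m

L = 4πR²σT⁴ ⇒ R = √(L/(4πσT⁴)).
σT⁴ = 1.63503×10⁸ W/m², so R = √(4.930×10³¹/(4π×1.63503×10⁸)) = 1.55×10¹¹ m.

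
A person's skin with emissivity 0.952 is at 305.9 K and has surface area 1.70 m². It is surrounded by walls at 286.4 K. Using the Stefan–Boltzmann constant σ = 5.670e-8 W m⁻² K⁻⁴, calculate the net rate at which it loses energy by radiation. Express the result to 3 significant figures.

Area A = 1.70 m².
Net radiated power P_net = εσA(T⁴ − T₀⁴) = 0.952×5.670×10⁻⁸×1.70×(305.9⁴ − 286.4⁴).
T⁴ − T₀⁴ = 8.75625×10⁹ − 6.72809×10⁹ = 2.02816×10⁹ K⁴, so P_net = 186 W.

Net loss ≈ 186 W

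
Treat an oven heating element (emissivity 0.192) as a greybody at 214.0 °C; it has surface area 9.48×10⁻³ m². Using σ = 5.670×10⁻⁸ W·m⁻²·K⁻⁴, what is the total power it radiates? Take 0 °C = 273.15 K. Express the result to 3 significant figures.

T = 214.0 °C + 273.15 = 487.15 K.
Area A = 9.48×10⁻³ m².
P = εσAT⁴ = 0.192 × 5.670×10⁻⁸ × 9.48×10⁻³ × (487.15)⁴ = 5.81 W.

P ≈ 5.81 W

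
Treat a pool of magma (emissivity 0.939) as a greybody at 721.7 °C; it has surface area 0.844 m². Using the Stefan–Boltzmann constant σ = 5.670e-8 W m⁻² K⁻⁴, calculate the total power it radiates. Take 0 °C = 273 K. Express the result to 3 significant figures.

P ≈ 4.40×10⁴ W

T = 721.7 °C + 273 = 994.7 K.
Area A = 0.844 m².
P = εσAT⁴ = 0.939 × 5.670×10⁻⁸ × 0.844 × (994.7)⁴ = 4.40×10⁴ W.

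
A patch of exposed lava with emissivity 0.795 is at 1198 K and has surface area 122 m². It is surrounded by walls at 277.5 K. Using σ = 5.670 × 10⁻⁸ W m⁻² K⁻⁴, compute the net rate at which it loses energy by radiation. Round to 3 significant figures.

Net loss ≈ 1.13×10⁷ W

Area A = 122 m².
Net radiated power P_net = εσA(T⁴ − T₀⁴) = 0.795×5.670×10⁻⁸×122×(1198⁴ − 277.5⁴).
T⁴ − T₀⁴ = 2.05981×10¹² − 5.92996×10⁹ = 2.05388×10¹² K⁴, so P_net = 1.13×10⁷ W.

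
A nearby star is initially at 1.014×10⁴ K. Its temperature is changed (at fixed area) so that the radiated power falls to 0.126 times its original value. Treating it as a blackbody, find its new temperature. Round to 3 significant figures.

T₂ ≈ 6.04×10³ K

P ∝ T⁴, so T₂/T₁ = (P₂/P₁)^(1/4) = (0.126)^(1/4) = 0.595789.
T₂ = 1.014×10⁴ × 0.595789 = 6.04×10³ K.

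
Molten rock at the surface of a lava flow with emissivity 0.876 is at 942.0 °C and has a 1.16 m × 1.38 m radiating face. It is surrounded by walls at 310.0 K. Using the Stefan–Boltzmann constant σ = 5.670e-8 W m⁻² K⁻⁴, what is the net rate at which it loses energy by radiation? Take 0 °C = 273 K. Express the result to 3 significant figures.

Net loss ≈ 1.73×10⁵ W

T = 942.0 °C + 273 = 1215.0 K.
Area A = 1.16 × 1.38 = 1.6008 m².
Net radiated power P_net = εσA(T⁴ − T₀⁴) = 0.876×5.670×10⁻⁸×1.6008×(1215.0⁴ − 310.0⁴).
T⁴ − T₀⁴ = 2.17924×10¹² − 9.23521×10⁹ = 2.17000×10¹² K⁴, so P_net = 1.73×10⁵ W.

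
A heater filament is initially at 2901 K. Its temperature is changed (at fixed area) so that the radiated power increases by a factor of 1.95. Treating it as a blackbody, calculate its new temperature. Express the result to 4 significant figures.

P ∝ T⁴, so T₂/T₁ = (P₂/P₁)^(1/4) = (1.95)^(1/4) = 1.18170.
T₂ = 2901 × 1.18170 = 3428 K.

T₂ ≈ 3428 K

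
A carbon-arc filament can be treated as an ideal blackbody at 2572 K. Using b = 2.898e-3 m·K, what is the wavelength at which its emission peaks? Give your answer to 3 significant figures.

Wien's displacement law: λ_max = b/T = (2.898×10⁻³ m·K)/(2572 K) = 1.127×10⁻⁶ m.
That is 1.13×10³ nm, in the infrared range.

λ_max ≈ 1.13×10³ nm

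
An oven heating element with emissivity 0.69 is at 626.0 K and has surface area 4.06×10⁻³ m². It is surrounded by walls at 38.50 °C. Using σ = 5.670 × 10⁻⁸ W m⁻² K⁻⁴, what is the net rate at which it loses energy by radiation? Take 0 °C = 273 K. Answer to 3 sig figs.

Surroundings: T = 38.50 °C + 273 = 311.50 K.
Area A = 4.06×10⁻³ m².
Net radiated power P_net = εσA(T⁴ − T₀⁴) = 0.69×5.670×10⁻⁸×4.06×10⁻³×(626.0⁴ − 311.50⁴).
T⁴ − T₀⁴ = 1.53567×10¹¹ − 9.41526×10⁹ = 1.44152×10¹¹ K⁴, so P_net = 22.9 W.

Net loss ≈ 22.9 W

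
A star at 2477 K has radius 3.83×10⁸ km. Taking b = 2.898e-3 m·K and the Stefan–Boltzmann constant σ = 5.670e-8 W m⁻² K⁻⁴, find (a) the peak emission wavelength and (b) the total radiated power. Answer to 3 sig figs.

(a) λ_max = b/T = 2.898×10⁻³/2477 = 1.170×10⁻⁶ m = 1.17 μm.
Surface area A = 4πR² = 4π(3.83×10¹¹ m)² = 1.84335×10²⁴ m².
(b) P = σAT⁴ = 5.670×10⁻⁸×1.84335×10²⁴×(2477)⁴ = 3.93×10³⁰ W.

λ_max ≈ 1.17 μm; P ≈ 3.93×10³⁰ W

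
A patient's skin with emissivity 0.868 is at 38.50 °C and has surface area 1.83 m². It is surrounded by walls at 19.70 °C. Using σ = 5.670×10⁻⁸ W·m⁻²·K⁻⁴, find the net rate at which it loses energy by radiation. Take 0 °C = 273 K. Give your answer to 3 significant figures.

T = 38.50 °C + 273 = 311.50 K.
Surroundings: T = 19.70 °C + 273 = 292.70 K.
Area A = 1.83 m².
Net radiated power P_net = εσA(T⁴ − T₀⁴) = 0.868×5.670×10⁻⁸×1.83×(311.50⁴ − 292.70⁴).
T⁴ − T₀⁴ = 9.41526×10⁹ − 7.33991×10⁹ = 2.07535×10⁹ K⁴, so P_net = 187 W.

Net loss ≈ 187 W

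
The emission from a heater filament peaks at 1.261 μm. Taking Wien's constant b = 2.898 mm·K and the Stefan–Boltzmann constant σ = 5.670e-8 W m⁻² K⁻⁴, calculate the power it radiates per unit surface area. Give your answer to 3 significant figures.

I ≈ 1.58×10⁶ W/m²

Wien's law: T = b/λ_max = 2.898×10⁻³/1.261×10⁻⁶ = 2298.18 K.
Then I = σT⁴ = 5.670×10⁻⁸×(2298.18)⁴ = 1.58×10⁶ W/m².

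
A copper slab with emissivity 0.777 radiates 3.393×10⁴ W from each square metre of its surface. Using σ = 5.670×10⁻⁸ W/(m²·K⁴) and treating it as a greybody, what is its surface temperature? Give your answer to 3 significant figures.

T ≈ 937 K

I = εσT⁴, so T = (I/εσ)^(1/4) = (3.393×10⁴/(0.777×5.670×10⁻⁸))^(1/4) = 937 K.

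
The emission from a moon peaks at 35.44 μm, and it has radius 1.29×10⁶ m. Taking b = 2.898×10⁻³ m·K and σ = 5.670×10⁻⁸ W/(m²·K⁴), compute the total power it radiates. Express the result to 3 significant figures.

Wien's law: T = b/λ_max = 2.898×10⁻³/3.544×10⁻⁵ = 81.7720 K.
Surface area A = 4πR² = 4π(1.29×10⁶ m)² = 2.09117×10¹³ m².
Then P = σAT⁴ = 5.670×10⁻⁸×2.09117×10¹³×(81.7720)⁴ = 5.30×10¹³ W.

P ≈ 5.30×10¹³ W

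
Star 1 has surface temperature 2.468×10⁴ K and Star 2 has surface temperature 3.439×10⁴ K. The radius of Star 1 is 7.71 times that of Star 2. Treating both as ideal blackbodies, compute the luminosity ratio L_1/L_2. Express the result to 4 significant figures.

L_1/L_2 ≈ 15.77

L ∝ R²T⁴, so L_1/L_2 = (R_1/R_2)²(T_1/T_2)⁴ = (7.71)² × (2.468×10⁴/3.439×10⁴)⁴ = 59.4441 × 0.265248 = 15.77.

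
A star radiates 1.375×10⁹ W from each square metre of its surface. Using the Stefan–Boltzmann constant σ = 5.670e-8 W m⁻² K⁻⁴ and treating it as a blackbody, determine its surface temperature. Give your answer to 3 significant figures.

T ≈ 1.25×10⁴ K

I = σT⁴, so T = (I/σ)^(1/4) = (1.375×10⁹/(5.670×10⁻⁸))^(1/4) = 1.25×10⁴ K.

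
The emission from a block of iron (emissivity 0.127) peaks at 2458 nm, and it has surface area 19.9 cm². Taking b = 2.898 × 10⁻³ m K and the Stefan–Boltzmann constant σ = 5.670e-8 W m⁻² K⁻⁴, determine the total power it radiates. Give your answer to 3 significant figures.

P ≈ 27.7 W

Wien's law: T = b/λ_max = 2.898×10⁻³/2.458×10⁻⁶ = 1179.01 K.
Area A = 19.9 cm² = 1.99×10⁻³ m².
Then P = εσAT⁴ = 0.127×5.670×10⁻⁸×1.99×10⁻³×(1179.01)⁴ = 27.7 W.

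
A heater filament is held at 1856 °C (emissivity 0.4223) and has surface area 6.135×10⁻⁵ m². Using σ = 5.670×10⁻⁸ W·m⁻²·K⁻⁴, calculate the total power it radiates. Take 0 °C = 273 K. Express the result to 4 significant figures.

P ≈ 30.18 W

T = 1856 °C + 273 = 2129 K.
Area A = 6.135×10⁻⁵ m².
P = εσAT⁴ = 0.4223 × 5.670×10⁻⁸ × 6.135×10⁻⁵ × (2129)⁴ = 30.18 W.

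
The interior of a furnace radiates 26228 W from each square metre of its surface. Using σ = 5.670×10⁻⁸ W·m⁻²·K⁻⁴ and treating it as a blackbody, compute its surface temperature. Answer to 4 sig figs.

I = σT⁴, so T = (I/σ)^(1/4) = (26228/(5.670×10⁻⁸))^(1/4) = 824.7 K.

T ≈ 824.7 K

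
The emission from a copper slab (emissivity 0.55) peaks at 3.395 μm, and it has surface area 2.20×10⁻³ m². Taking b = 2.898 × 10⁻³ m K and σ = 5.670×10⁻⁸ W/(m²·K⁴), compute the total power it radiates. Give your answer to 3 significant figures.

P ≈ 36.4 W

Wien's law: T = b/λ_max = 2.898×10⁻³/3.395×10⁻⁶ = 853.608 K.
Area A = 2.20×10⁻³ m².
Then P = εσAT⁴ = 0.55×5.670×10⁻⁸×2.20×10⁻³×(853.608)⁴ = 36.4 W.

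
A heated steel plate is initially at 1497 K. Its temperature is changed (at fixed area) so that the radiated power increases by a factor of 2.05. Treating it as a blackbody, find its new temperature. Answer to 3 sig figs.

T₂ ≈ 1.79×10³ K

P ∝ T⁴, so T₂/T₁ = (P₂/P₁)^(1/4) = (2.05)^(1/4) = 1.19657.
T₂ = 1497 × 1.19657 = 1.79×10³ K.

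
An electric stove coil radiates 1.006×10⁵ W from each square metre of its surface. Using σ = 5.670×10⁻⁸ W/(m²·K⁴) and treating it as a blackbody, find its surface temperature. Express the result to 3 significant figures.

T ≈ 1.15×10³ K

I = σT⁴, so T = (I/σ)^(1/4) = (1.006×10⁵/(5.670×10⁻⁸))^(1/4) = 1.15×10³ K.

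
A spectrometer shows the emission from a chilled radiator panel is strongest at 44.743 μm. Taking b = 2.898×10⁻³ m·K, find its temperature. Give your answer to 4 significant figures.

T ≈ 64.77 K

Wien's law gives T = b/λ_max = (2.898×10⁻³ m·K)/(4.4743×10⁻⁵ m) = 64.77 K.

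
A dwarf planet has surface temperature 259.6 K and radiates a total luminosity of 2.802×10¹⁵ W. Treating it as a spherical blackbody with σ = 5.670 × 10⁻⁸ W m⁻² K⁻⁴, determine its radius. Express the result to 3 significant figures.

L = 4πR²σT⁴ ⇒ R = √(L/(4πσT⁴)).
σT⁴ = 257.515 W/m², so R = √(2.802×10¹⁵/(4π×257.515)) = 9.31×10⁵ m.

R ≈ 9.31×10⁵ m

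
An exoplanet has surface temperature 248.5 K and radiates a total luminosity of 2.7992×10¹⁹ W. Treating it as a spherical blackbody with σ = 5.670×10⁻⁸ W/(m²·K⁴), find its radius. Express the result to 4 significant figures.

L = 4πR²σT⁴ ⇒ R = √(L/(4πσT⁴)).
σT⁴ = 216.216 W/m², so R = √(2.7992×10¹⁹/(4π×216.216)) = 1.015×10⁸ m.

R ≈ 1.015×10⁸ m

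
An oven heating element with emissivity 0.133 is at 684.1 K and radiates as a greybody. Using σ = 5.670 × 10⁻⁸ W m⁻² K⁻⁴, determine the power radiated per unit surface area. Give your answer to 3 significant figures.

Stefan–Boltzmann: I = εσT⁴ = 0.133 × 5.670×10⁻⁸ × (684.1)⁴ = 1.65×10³ W/m².

I ≈ 1.65×10³ W/m²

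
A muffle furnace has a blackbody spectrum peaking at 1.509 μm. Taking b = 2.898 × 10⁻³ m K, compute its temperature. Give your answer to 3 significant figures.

T ≈ 1.92×10³ K

Wien's law gives T = b/λ_max = (2.898×10⁻³ m·K)/(1.509×10⁻⁶ m) = 1.92×10³ K.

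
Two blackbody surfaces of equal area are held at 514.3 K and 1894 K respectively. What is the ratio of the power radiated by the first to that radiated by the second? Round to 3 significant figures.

P₁/P₂ ≈ 5.44×10⁻³

With equal areas, P₁/P₂ = (T₁/T₂)⁴ = (514.3/1894)⁴ = 5.44×10⁻³.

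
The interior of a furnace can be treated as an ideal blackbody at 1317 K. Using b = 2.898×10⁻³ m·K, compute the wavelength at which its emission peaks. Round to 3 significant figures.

λ_max ≈ 2.20 μm

Wien's displacement law: λ_max = b/T = (2.898×10⁻³ m·K)/(1317 K) = 2.200×10⁻⁶ m.
That is 2.20 μm, in the infrared range.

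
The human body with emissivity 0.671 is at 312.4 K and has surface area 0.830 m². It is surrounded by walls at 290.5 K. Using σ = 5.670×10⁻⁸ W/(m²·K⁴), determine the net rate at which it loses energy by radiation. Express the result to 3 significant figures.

Net loss ≈ 75.9 W

Area A = 0.830 m².
Net radiated power P_net = εσA(T⁴ − T₀⁴) = 0.671×5.670×10⁻⁸×0.830×(312.4⁴ − 290.5⁴).
T⁴ − T₀⁴ = 9.52454×10⁹ − 7.12171×10⁹ = 2.40283×10⁹ K⁴, so P_net = 75.9 W.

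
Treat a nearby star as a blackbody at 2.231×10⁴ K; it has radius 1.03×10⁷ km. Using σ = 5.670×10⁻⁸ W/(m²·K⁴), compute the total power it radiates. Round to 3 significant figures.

P ≈ 1.87×10³¹ W

Surface area A = 4πR² = 4π(1.03×10¹⁰ m)² = 1.33317×10²¹ m².
P = σAT⁴ = 5.670×10⁻⁸ × 1.33317×10²¹ × (2.231×10⁴)⁴ = 1.87×10³¹ W.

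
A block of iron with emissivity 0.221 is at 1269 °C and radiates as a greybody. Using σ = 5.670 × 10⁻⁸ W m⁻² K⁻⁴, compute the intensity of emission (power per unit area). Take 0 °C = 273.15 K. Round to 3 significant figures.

I ≈ 7.09×10⁴ W/m²

T = 1269 °C + 273.15 = 1542.15 K.
Stefan–Boltzmann: I = εσT⁴ = 0.221 × 5.670×10⁻⁸ × (1542.15)⁴ = 7.09×10⁴ W/m².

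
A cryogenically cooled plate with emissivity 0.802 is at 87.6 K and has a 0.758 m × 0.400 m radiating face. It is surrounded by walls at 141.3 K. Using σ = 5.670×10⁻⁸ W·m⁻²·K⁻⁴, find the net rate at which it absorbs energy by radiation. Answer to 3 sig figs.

Area A = 0.758 × 0.400 = 0.3032 m².
Net radiated power P_net = εσA(T⁴ − T₀⁴) = 0.802×5.670×10⁻⁸×0.3032×(87.6⁴ − 141.3⁴).
T⁴ − T₀⁴ = 5.88866×10⁷ − 3.98629×10⁸ = -3.39742×10⁸ K⁴, so P_net = -4.68 W — negative, meaning a net gain of 4.68 W.

Net gain ≈ 4.68 W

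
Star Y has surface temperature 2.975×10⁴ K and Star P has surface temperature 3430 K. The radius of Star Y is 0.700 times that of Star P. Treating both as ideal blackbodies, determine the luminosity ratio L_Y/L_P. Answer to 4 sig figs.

L_Y/L_P ≈ 2773

L ∝ R²T⁴, so L_Y/L_P = (R_Y/R_P)²(T_Y/T_P)⁴ = (0.700)² × (2.975×10⁴/3430)⁴ = 0.49 × 5659.41 = 2773.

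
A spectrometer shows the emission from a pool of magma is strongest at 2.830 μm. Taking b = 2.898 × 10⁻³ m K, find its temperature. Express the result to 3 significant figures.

Wien's law gives T = b/λ_max = (2.898×10⁻³ m·K)/(2.830×10⁻⁶ m) = 1.02×10³ K.

T ≈ 1.02×10³ K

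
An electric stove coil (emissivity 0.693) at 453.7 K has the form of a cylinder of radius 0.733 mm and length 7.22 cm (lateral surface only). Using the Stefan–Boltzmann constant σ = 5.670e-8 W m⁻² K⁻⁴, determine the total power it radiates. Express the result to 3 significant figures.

P ≈ 0.554 W

Lateral area A = 2πrL = 2π×7.33×10⁻⁴×0.0722 = 3.32523×10⁻⁴ m².
P = εσAT⁴ = 0.693 × 5.670×10⁻⁸ × 3.32523×10⁻⁴ × (453.7)⁴ = 0.554 W.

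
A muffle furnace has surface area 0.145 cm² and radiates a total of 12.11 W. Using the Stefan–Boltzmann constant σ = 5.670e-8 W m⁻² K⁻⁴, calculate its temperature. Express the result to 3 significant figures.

T ≈ 1.96×10³ K

Area A = 0.145 cm² = 1.45×10⁻⁵ m².
P = σAT⁴ ⇒ T = (P/(σA))^(1/4) = (12.11/(5.670×10⁻⁸×1.45×10⁻⁵))^(1/4) = 1.96×10³ K.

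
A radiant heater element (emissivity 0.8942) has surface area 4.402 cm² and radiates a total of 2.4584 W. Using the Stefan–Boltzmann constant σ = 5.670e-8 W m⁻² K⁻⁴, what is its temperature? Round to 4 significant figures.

Area A = 4.402 cm² = 4.402×10⁻⁴ m².
P = εσAT⁴ ⇒ T = (P/(εσA))^(1/4) = (2.4584/(0.8942×5.670×10⁻⁸×4.402×10⁻⁴))^(1/4) = 576.1 K.

T ≈ 576.1 K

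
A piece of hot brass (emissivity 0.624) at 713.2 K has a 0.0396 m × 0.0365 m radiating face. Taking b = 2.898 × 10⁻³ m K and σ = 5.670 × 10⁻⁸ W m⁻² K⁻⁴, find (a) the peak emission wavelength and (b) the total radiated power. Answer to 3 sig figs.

(a) λ_max = b/T = 2.898×10⁻³/713.2 = 4.063×10⁻⁶ m = 4.06 μm.
Area A = 0.0396 × 0.0365 = 1.4454×10⁻³ m².
(b) P = εσAT⁴ = 0.624×5.670×10⁻⁸×1.4454×10⁻³×(713.2)⁴ = 13.2 W.

λ_max ≈ 4.06 μm; P ≈ 13.2 W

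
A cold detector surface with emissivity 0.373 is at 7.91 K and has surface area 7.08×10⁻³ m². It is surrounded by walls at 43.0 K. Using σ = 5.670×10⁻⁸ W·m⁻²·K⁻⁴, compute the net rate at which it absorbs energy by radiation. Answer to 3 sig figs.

Net gain ≈ 5.11×10⁻⁴ W

Area A = 7.08×10⁻³ m².
Net radiated power P_net = εσA(T⁴ − T₀⁴) = 0.373×5.670×10⁻⁸×7.08×10⁻³×(7.91⁴ − 43.0⁴).
T⁴ − T₀⁴ = 3914.77 − 3.41880×10⁶ = -3.41489×10⁶ K⁴, so P_net = -5.11×10⁻⁴ W — negative, meaning a net gain of 5.11×10⁻⁴ W.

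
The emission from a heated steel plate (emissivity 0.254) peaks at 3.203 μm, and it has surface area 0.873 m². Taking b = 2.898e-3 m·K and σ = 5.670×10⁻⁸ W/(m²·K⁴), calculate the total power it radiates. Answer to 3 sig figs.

Wien's law: T = b/λ_max = 2.898×10⁻³/3.203×10⁻⁶ = 904.777 K.
Area A = 0.873 m².
Then P = εσAT⁴ = 0.254×5.670×10⁻⁸×0.873×(904.777)⁴ = 8.43×10³ W.

P ≈ 8.43×10³ W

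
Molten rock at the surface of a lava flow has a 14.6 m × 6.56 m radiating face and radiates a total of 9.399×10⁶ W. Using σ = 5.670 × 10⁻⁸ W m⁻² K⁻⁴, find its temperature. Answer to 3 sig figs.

Area A = 14.6 × 6.56 = 95.776 m².
P = σAT⁴ ⇒ T = (P/(σA))^(1/4) = (9.399×10⁶/(5.670×10⁻⁸×95.776))^(1/4) = 1.15×10³ K.

T ≈ 1.15×10³ K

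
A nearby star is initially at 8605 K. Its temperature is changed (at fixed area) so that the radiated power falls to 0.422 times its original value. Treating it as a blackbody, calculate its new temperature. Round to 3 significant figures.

P ∝ T⁴, so T₂/T₁ = (P₂/P₁)^(1/4) = (0.422)^(1/4) = 0.805987.
T₂ = 8605 × 0.805987 = 6.94×10³ K.

T₂ ≈ 6.94×10³ K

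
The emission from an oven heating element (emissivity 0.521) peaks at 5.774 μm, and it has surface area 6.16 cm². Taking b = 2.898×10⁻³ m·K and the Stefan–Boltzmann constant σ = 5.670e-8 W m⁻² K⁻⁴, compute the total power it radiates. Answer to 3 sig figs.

P ≈ 1.15 W

Wien's law: T = b/λ_max = 2.898×10⁻³/5.774×10⁻⁶ = 501.905 K.
Area A = 6.16 cm² = 6.16×10⁻⁴ m².
Then P = εσAT⁴ = 0.521×5.670×10⁻⁸×6.16×10⁻⁴×(501.905)⁴ = 1.15 W.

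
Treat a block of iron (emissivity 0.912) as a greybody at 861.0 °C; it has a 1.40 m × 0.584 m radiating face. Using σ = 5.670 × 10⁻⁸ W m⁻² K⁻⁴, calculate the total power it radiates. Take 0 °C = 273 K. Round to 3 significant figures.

P ≈ 6.99×10⁴ W

T = 861.0 °C + 273 = 1134.0 K.
Area A = 1.40 × 0.584 = 0.8176 m².
P = εσAT⁴ = 0.912 × 5.670×10⁻⁸ × 0.8176 × (1134.0)⁴ = 6.99×10⁴ W.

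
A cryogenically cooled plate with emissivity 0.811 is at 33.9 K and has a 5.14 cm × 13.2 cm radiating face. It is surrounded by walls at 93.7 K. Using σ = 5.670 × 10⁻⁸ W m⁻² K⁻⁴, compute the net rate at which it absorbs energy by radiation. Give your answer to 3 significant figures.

Area A = 0.0514 × 0.132 = 6.7848×10⁻³ m².
Net radiated power P_net = εσA(T⁴ − T₀⁴) = 0.811×5.670×10⁻⁸×6.7848×10⁻³×(33.9⁴ − 93.7⁴).
T⁴ − T₀⁴ = 1.32068×10⁶ − 7.70830×10⁷ = -7.57623×10⁷ K⁴, so P_net = -0.0236 W — negative, meaning a net gain of 0.0236 W.

Net gain ≈ 0.0236 W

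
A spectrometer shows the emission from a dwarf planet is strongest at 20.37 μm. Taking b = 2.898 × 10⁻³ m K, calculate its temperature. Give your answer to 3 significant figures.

Wien's law gives T = b/λ_max = (2.898×10⁻³ m·K)/(2.037×10⁻⁵ m) = 142 K.

T ≈ 142 K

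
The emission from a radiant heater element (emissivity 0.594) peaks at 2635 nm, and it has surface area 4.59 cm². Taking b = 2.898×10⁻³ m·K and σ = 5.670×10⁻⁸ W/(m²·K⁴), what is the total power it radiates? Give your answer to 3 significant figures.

Wien's law: T = b/λ_max = 2.898×10⁻³/2.635×10⁻⁶ = 1099.81 K.
Area A = 4.59 cm² = 4.59×10⁻⁴ m².
Then P = εσAT⁴ = 0.594×5.670×10⁻⁸×4.59×10⁻⁴×(1099.81)⁴ = 22.6 W.

P ≈ 22.6 W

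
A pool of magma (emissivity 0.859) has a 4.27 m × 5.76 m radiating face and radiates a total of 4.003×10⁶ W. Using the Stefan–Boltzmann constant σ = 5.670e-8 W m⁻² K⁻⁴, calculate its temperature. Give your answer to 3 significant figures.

T ≈ 1.35×10³ K

Area A = 4.27 × 5.76 = 24.5952 m².
P = εσAT⁴ ⇒ T = (P/(εσA))^(1/4) = (4.003×10⁶/(0.859×5.670×10⁻⁸×24.5952))^(1/4) = 1.35×10³ K.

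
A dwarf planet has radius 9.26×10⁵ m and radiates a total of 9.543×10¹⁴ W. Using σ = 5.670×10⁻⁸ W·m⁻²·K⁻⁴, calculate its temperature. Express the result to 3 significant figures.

Surface area A = 4πR² = 4π(9.26×10⁵ m)² = 1.07754×10¹³ m².
P = σAT⁴ ⇒ T = (P/(σA))^(1/4) = (9.543×10¹⁴/(5.670×10⁻⁸×1.07754×10¹³))^(1/4) = 199 K.

T ≈ 199 K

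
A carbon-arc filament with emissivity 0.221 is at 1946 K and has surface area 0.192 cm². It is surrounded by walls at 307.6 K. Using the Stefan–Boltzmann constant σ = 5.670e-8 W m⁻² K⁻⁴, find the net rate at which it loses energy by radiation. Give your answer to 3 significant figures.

Area A = 0.192 cm² = 1.92×10⁻⁵ m².
Net radiated power P_net = εσA(T⁴ − T₀⁴) = 0.221×5.670×10⁻⁸×1.92×10⁻⁵×(1946⁴ − 307.6⁴).
T⁴ − T₀⁴ = 1.43407×10¹³ − 8.95252×10⁹ = 1.43317×10¹³ K⁴, so P_net = 3.45 W.

Net loss ≈ 3.45 W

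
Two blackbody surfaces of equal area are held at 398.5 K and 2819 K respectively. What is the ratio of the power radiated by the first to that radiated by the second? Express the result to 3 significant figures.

With equal areas, P₁/P₂ = (T₁/T₂)⁴ = (398.5/2819)⁴ = 3.99×10⁻⁴.

P₁/P₂ ≈ 3.99×10⁻⁴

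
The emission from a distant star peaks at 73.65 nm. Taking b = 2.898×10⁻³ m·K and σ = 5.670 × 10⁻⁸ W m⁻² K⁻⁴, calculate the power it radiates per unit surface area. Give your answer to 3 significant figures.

I ≈ 1.36×10¹¹ W/m²

Wien's law: T = b/λ_max = 2.898×10⁻³/7.365×10⁻⁸ = 39348.3 K.
Then I = σT⁴ = 5.670×10⁻⁸×(39348.3)⁴ = 1.36×10¹¹ W/m².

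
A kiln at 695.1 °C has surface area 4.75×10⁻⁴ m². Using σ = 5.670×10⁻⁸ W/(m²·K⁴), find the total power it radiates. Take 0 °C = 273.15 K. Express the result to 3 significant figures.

P ≈ 23.7 W

T = 695.1 °C + 273.15 = 968.25 K.
Area A = 4.75×10⁻⁴ m².
P = σAT⁴ = 5.670×10⁻⁸ × 4.75×10⁻⁴ × (968.25)⁴ = 23.7 W.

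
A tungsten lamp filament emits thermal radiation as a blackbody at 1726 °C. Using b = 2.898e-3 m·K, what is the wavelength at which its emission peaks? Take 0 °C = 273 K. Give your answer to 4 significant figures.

T = 1726 °C + 273 = 1999 K.
Wien's displacement law: λ_max = b/T = (2.898×10⁻³ m·K)/(1999 K) = 1.4497×10⁻⁶ m.
That is 1.450 μm, in the infrared range.

λ_max ≈ 1.450 μm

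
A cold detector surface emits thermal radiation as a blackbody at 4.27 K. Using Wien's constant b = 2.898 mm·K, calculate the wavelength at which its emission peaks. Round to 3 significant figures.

Wien's displacement law: λ_max = b/T = (2.898×10⁻³ m·K)/(4.27 K) = 6.787×10⁻⁴ m.
That is 6.79×10⁻⁴ m, in the infrared range.

λ_max ≈ 6.79×10⁻⁴ m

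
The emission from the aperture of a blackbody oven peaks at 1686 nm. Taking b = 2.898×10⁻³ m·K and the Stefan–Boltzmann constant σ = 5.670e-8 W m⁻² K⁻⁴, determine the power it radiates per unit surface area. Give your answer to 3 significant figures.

I ≈ 4.95×10⁵ W/m²

Wien's law: T = b/λ_max = 2.898×10⁻³/1.686×10⁻⁶ = 1718.86 K.
Then I = σT⁴ = 5.670×10⁻⁸×(1718.86)⁴ = 4.95×10⁵ W/m².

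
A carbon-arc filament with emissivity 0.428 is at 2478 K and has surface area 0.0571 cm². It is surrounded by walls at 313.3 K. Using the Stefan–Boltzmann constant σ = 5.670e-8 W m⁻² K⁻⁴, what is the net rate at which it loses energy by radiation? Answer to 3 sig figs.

Area A = 0.0571 cm² = 5.71×10⁻⁶ m².
Net radiated power P_net = εσA(T⁴ − T₀⁴) = 0.428×5.670×10⁻⁸×5.71×10⁻⁶×(2478⁴ − 313.3⁴).
T⁴ − T₀⁴ = 3.77055×10¹³ − 9.63478×10⁹ = 3.76959×10¹³ K⁴, so P_net = 5.22 W.

Net loss ≈ 5.22 W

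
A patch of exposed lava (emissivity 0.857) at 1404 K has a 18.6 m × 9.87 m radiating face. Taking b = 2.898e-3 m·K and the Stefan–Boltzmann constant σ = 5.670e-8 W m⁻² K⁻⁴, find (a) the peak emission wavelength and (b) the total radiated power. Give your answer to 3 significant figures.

λ_max ≈ 2.06 μm; P ≈ 3.47×10⁷ W

(a) λ_max = b/T = 2.898×10⁻³/1404 = 2.064×10⁻⁶ m = 2.06 μm.
Area A = 18.6 × 9.87 = 183.582 m².
(b) P = εσAT⁴ = 0.857×5.670×10⁻⁸×183.582×(1404)⁴ = 3.47×10⁷ W.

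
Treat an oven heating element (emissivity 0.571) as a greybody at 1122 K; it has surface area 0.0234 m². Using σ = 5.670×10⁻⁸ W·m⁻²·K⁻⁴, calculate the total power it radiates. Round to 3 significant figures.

Area A = 0.0234 m².
P = εσAT⁴ = 0.571 × 5.670×10⁻⁸ × 0.0234 × (1122)⁴ = 1.20×10³ W.

P ≈ 1.20×10³ W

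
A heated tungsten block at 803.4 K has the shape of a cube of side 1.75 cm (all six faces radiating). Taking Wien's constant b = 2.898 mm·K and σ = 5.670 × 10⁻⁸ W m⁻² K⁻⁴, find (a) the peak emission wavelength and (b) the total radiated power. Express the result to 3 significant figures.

λ_max ≈ 3.61 μm; P ≈ 43.4 W

(a) λ_max = b/T = 2.898×10⁻³/803.4 = 3.607×10⁻⁶ m = 3.61 μm.
Area A = 6s² = 6×(0.0175 m)² = 1.8375×10⁻³ m².
(b) P = σAT⁴ = 5.670×10⁻⁸×1.8375×10⁻³×(803.4)⁴ = 43.4 W.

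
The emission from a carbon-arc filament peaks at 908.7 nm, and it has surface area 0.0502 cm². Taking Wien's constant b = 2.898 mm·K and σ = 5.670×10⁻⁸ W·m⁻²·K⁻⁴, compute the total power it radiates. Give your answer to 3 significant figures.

P ≈ 29.4 W

Wien's law: T = b/λ_max = 2.898×10⁻³/9.087×10⁻⁷ = 3189.17 K.
Area A = 0.0502 cm² = 5.02×10⁻⁶ m².
Then P = σAT⁴ = 5.670×10⁻⁸×5.02×10⁻⁶×(3189.17)⁴ = 29.4 W.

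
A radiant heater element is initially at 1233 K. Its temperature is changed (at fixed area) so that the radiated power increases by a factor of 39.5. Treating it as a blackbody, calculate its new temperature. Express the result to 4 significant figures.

P ∝ T⁴, so T₂/T₁ = (P₂/P₁)^(1/4) = (39.5)^(1/4) = 2.50697.
T₂ = 1233 × 2.50697 = 3091 K.

T₂ ≈ 3091 K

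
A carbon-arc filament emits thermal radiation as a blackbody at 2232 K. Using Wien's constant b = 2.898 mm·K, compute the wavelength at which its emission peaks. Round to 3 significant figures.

Wien's displacement law: λ_max = b/T = (2.898×10⁻³ m·K)/(2232 K) = 1.298×10⁻⁶ m.
That is 1.30 μm, in the infrared range.

λ_max ≈ 1.30 μm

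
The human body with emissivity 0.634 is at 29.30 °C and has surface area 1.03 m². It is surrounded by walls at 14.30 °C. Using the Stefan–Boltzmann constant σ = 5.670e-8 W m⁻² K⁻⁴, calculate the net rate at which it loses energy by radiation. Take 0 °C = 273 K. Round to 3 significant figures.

T = 29.30 °C + 273 = 302.30 K.
Surroundings: T = 14.30 °C + 273 = 287.30 K.
Area A = 1.03 m².
Net radiated power P_net = εσA(T⁴ − T₀⁴) = 0.634×5.670×10⁻⁸×1.03×(302.30⁴ − 287.30⁴).
T⁴ − T₀⁴ = 8.35127×10⁹ − 6.81306×10⁹ = 1.53821×10⁹ K⁴, so P_net = 57.0 W.

Net loss ≈ 57.0 W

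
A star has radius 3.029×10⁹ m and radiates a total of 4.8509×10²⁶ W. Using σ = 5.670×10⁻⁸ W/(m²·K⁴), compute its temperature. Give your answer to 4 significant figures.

Surface area A = 4πR² = 4π(3.029×10⁹ m)² = 1.15294×10²⁰ m².
P = σAT⁴ ⇒ T = (P/(σA))^(1/4) = (4.8509×10²⁶/(5.670×10⁻⁸×1.15294×10²⁰))^(1/4) = 2935 K.

T ≈ 2935 K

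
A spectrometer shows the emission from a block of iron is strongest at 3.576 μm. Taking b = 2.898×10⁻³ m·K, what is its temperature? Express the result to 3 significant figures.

Wien's law gives T = b/λ_max = (2.898×10⁻³ m·K)/(3.576×10⁻⁶ m) = 810 K.

T ≈ 810 K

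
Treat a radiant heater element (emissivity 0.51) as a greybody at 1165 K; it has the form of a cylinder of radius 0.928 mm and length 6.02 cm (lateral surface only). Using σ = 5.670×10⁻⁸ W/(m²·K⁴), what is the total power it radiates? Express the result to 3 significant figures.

P ≈ 18.7 W

Lateral area A = 2πrL = 2π×9.28×10⁻⁴×0.0602 = 3.51014×10⁻⁴ m².
P = εσAT⁴ = 0.51 × 5.670×10⁻⁸ × 3.51014×10⁻⁴ × (1165)⁴ = 18.7 W.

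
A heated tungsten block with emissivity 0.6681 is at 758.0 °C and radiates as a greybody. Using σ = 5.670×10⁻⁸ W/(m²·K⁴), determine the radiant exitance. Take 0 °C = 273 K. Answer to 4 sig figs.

I ≈ 4.280×10⁴ W/m²

T = 758.0 °C + 273 = 1031.0 K.
Stefan–Boltzmann: I = εσT⁴ = 0.6681 × 5.670×10⁻⁸ × (1031.0)⁴ = 4.280×10⁴ W/m².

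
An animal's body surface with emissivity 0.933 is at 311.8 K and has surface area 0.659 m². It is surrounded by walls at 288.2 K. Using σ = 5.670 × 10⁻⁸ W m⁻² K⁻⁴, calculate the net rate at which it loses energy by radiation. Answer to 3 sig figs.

Net loss ≈ 89.0 W

Area A = 0.659 m².
Net radiated power P_net = εσA(T⁴ − T₀⁴) = 0.933×5.670×10⁻⁸×0.659×(311.8⁴ − 288.2⁴).
T⁴ − T₀⁴ = 9.45158×10⁹ − 6.89884×10⁹ = 2.55274×10⁹ K⁴, so P_net = 89.0 W.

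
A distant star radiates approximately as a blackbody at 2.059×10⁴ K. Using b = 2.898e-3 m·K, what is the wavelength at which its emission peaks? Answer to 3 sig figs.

Wien's displacement law: λ_max = b/T = (2.898×10⁻³ m·K)/(2.059×10⁴ K) = 1.407×10⁻⁷ m.
That is 141 nm, in the ultraviolet range.

λ_max ≈ 141 nm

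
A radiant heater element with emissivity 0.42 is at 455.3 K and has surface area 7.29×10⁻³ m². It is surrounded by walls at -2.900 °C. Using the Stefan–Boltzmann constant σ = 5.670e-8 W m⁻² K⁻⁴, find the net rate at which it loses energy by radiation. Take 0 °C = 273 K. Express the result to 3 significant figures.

Net loss ≈ 6.54 W

Surroundings: T = -2.900 °C + 273 = 270.100 K.
Area A = 7.29×10⁻³ m².
Net radiated power P_net = εσA(T⁴ − T₀⁴) = 0.42×5.670×10⁻⁸×7.29×10⁻³×(455.3⁴ − 270.100⁴).
T⁴ − T₀⁴ = 4.29725×10¹⁰ − 5.32229×10⁹ = 3.76502×10¹⁰ K⁴, so P_net = 6.54 W.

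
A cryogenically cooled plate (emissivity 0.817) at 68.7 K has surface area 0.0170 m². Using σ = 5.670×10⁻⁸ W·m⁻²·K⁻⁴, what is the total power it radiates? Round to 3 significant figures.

P ≈ 0.0175 W

Area A = 0.0170 m².
P = εσAT⁴ = 0.817 × 5.670×10⁻⁸ × 0.0170 × (68.7)⁴ = 0.0175 W.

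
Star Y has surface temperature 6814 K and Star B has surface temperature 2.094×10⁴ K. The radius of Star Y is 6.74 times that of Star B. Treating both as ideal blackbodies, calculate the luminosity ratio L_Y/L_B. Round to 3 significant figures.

L_Y/L_B ≈ 0.509

L ∝ R²T⁴, so L_Y/L_B = (R_Y/R_B)²(T_Y/T_B)⁴ = (6.74)² × (6814/2.094×10⁴)⁴ = 45.4276 × 0.0112125 = 0.509.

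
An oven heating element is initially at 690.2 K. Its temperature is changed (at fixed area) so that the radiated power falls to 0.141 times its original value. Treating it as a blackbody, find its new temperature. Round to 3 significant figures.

T₂ ≈ 423 K

P ∝ T⁴, so T₂/T₁ = (P₂/P₁)^(1/4) = (0.141)^(1/4) = 0.612780.
T₂ = 690.2 × 0.612780 = 423 K.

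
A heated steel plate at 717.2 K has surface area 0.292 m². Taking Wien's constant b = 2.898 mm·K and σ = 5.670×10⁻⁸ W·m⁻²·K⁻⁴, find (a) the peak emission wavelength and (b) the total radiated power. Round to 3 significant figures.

(a) λ_max = b/T = 2.898×10⁻³/717.2 = 4.041×10⁻⁶ m = 4.04 μm.
Area A = 0.292 m².
(b) P = σAT⁴ = 5.670×10⁻⁸×0.292×(717.2)⁴ = 4.38×10³ W.

λ_max ≈ 4.04 μm; P ≈ 4.38×10³ W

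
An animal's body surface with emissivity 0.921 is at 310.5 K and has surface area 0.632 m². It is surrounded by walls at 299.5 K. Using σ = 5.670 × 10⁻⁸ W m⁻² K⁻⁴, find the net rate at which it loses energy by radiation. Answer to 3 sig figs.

Area A = 0.632 m².
Net radiated power P_net = εσA(T⁴ − T₀⁴) = 0.921×5.670×10⁻⁸×0.632×(310.5⁴ − 299.5⁴).
T⁴ − T₀⁴ = 9.29494×10⁹ − 8.04613×10⁹ = 1.24881×10⁹ K⁴, so P_net = 41.2 W.

Net loss ≈ 41.2 W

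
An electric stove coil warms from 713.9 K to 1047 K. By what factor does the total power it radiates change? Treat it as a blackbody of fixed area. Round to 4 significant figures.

P₂/P₁ ≈ 4.626

P ∝ T⁴, so P₂/P₁ = (T₂/T₁)⁴ = (1047/713.9)⁴ = (1.46659)⁴ = 4.626.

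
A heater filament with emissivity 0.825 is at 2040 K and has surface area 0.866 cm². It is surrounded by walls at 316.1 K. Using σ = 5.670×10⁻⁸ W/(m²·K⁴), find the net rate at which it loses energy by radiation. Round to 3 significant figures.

Area A = 0.866 cm² = 8.66×10⁻⁵ m².
Net radiated power P_net = εσA(T⁴ − T₀⁴) = 0.825×5.670×10⁻⁸×8.66×10⁻⁵×(2040⁴ − 316.1⁴).
T⁴ − T₀⁴ = 1.73189×10¹³ − 9.98385×10⁹ = 1.73089×10¹³ K⁴, so P_net = 70.1 W.

Net loss ≈ 70.1 W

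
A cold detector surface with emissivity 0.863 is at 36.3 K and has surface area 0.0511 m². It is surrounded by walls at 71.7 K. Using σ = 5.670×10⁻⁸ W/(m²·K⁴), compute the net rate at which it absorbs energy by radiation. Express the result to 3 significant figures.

Net gain ≈ 0.0617 W

Area A = 0.0511 m².
Net radiated power P_net = εσA(T⁴ − T₀⁴) = 0.863×5.670×10⁻⁸×0.0511×(36.3⁴ − 71.7⁴).
T⁴ − T₀⁴ = 1.73631×10⁶ − 2.64287×10⁷ = -2.46924×10⁷ K⁴, so P_net = -0.0617 W — negative, meaning a net gain of 0.0617 W.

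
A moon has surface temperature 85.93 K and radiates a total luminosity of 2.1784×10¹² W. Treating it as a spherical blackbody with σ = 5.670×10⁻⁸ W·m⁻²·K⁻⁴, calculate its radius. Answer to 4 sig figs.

R ≈ 2.368×10⁵ m

L = 4πR²σT⁴ ⇒ R = √(L/(4πσT⁴)).
σT⁴ = 3.09145 W/m², so R = √(2.1784×10¹²/(4π×3.09145)) = 2.368×10⁵ m.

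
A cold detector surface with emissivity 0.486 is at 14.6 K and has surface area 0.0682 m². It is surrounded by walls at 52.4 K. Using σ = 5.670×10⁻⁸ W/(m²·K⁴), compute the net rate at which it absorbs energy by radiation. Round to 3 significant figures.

Area A = 0.0682 m².
Net radiated power P_net = εσA(T⁴ − T₀⁴) = 0.486×5.670×10⁻⁸×0.0682×(14.6⁴ − 52.4⁴).
T⁴ − T₀⁴ = 45437.2 − 7.53920×10⁶ = -7.49376×10⁶ K⁴, so P_net = -0.0141 W — negative, meaning a net gain of 0.0141 W.

Net gain ≈ 0.0141 W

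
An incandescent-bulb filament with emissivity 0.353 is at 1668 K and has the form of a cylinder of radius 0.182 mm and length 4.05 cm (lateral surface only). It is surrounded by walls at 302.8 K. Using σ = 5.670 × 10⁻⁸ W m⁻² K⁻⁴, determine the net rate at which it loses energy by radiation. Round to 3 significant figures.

Net loss ≈ 7.17 W

Lateral area A = 2πrL = 2π×1.82×10⁻⁴×0.0405 = 4.63134×10⁻⁵ m².
Net radiated power P_net = εσA(T⁴ − T₀⁴) = 0.353×5.670×10⁻⁸×4.63134×10⁻⁵×(1668⁴ − 302.8⁴).
T⁴ − T₀⁴ = 7.74077×10¹² − 8.40666×10⁹ = 7.73236×10¹² K⁴, so P_net = 7.17 W.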